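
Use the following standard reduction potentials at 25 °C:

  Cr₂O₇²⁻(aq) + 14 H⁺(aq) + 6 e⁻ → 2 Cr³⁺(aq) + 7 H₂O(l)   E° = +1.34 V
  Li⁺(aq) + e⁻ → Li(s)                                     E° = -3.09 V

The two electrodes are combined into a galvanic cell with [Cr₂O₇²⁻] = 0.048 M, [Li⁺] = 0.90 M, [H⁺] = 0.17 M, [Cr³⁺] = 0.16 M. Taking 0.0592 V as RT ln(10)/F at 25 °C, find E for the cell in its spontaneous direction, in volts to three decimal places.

+4.329 V

Cr₂O₇²⁻/Cr³⁺ is the cathode (higher E°), Li⁺/Li the anode: E°cell = +1.34 − (-3.09) = +4.43 V, n = 6.
Overall: Cr₂O₇²⁻(aq) + 14 H⁺(aq) + 6 Li(s) → 2 Cr³⁺(aq) + 7 H₂O(l) + 6 Li⁺(aq)
Q = [Cr³⁺]^2·[Li⁺]^6 / ([Cr₂O₇²⁻]·[H⁺]^14); log Q = 10.226.
E = E° − (0.0592/n) log Q = +4.43 − (0.0592/6)(10.226) = +4.329 V.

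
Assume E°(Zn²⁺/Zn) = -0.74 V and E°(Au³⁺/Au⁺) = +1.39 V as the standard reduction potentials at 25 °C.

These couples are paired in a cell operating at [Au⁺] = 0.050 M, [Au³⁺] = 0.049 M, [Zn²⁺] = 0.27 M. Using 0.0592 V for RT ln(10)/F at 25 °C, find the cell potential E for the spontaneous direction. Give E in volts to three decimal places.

Au³⁺/Au⁺ is the cathode (higher E°), Zn²⁺/Zn the anode: E°cell = +1.39 − (-0.74) = +2.13 V, n = 2.
Overall: Au³⁺(aq) + Zn(s) → Au⁺(aq) + Zn²⁺(aq)
Q = [Au⁺]·[Zn²⁺] / ([Au³⁺]); log Q = -0.560.
E = E° − (0.0592/n) log Q = +2.13 − (0.0592/2)(-0.560) = +2.147 V.

+2.147 V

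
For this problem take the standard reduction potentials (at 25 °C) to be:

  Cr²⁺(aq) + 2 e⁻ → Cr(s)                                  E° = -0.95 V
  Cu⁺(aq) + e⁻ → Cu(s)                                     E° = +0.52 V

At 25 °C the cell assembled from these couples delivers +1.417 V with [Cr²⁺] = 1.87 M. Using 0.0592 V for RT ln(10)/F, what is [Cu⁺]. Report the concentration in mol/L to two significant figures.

Cu⁺/Cu is the cathode, Cr²⁺/Cr the anode: E°cell = +1.47 V, n = 2.
Overall reaction: 2 Cu⁺(aq) + Cr(s) → 2 Cu(s) + Cr²⁺(aq); Q = [Cr²⁺]^1/[Cu⁺]^2.
From E = E° − (0.0592/n) log Q: log Q = (E° − E)·n/0.0592 = (+1.47 − (+1.417))·2/0.0592 = 1.7905.
So 2·log[Cu⁺] = 1·log(1.87) − log Q = 0.2718 − (1.7905) = -1.5187; log[Cu⁺] = -1.5187 / 2 = -0.7593; [Cu⁺] = 10^(-0.7593) ≈ 0.17 M.

0.17 M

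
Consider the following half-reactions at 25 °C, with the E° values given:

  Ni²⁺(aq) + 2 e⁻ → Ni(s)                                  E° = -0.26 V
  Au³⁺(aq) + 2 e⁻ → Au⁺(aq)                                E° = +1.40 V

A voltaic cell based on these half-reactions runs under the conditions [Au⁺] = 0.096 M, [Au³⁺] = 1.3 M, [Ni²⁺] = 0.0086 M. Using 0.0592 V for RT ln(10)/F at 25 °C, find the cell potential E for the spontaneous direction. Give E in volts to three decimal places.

Au³⁺/Au⁺ is the cathode (higher E°), Ni²⁺/Ni the anode: E°cell = +1.40 − (-0.26) = +1.66 V, n = 2.
Overall: Au³⁺(aq) + Ni(s) → Au⁺(aq) + Ni²⁺(aq)
Q = [Au⁺]·[Ni²⁺] / ([Au³⁺]); log Q = -3.197.
E = E° − (0.0592/n) log Q = +1.66 − (0.0592/2)(-3.197) = +1.755 V.

+1.755 V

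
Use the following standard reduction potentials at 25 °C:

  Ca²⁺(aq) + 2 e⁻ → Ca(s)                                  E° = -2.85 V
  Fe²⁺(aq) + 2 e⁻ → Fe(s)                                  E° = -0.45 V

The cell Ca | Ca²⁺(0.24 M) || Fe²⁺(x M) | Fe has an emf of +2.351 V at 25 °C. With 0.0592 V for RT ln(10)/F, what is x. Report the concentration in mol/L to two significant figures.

0.0053 M

Fe²⁺/Fe is the cathode, Ca²⁺/Ca the anode: E°cell = +2.40 V, n = 2.
Overall reaction: Fe²⁺(aq) + Ca(s) → Fe(s) + Ca²⁺(aq); Q = [Ca²⁺]^1/[Fe²⁺]^1.
From E = E° − (0.0592/n) log Q: log Q = (E° − E)·n/0.0592 = (+2.40 − (+2.351))·2/0.0592 = 1.6554.
So 1·log[Fe²⁺] = 1·log(0.24) − log Q = -0.6198 − (1.6554) = -2.2752; [Fe²⁺] = 10^(-2.2752) ≈ 0.0053 M.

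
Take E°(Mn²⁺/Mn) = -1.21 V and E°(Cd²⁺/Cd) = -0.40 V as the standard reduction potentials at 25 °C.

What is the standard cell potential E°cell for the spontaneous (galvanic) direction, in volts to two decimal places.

The Cd²⁺/Cd couple has the higher reduction potential, so it is the cathode; Mn²⁺/Mn is oxidised at the anode.
E°cell = E°(cathode) − E°(anode) = (-0.40) − (-1.21) = +0.81 V.

+0.81 V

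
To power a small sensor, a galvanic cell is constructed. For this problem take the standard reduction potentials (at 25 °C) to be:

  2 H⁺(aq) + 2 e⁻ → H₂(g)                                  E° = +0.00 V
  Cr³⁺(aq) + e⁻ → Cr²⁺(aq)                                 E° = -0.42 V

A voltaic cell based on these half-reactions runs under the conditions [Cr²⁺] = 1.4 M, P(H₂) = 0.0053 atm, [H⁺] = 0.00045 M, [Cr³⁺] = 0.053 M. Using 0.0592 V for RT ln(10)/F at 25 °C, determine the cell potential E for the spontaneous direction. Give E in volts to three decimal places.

H⁺/H₂ is the cathode (higher E°), Cr³⁺/Cr²⁺ the anode: E°cell = +0.00 − (-0.42) = +0.42 V, n = 2.
Overall: 2 H⁺(aq) + 2 Cr²⁺(aq) → H₂(g) + 2 Cr³⁺(aq)
Q = P(H₂)·[Cr³⁺]^2 / ([H⁺]^2·[Cr²⁺]^2); log Q = 1.574.
E = E° − (0.0592/n) log Q = +0.42 − (0.0592/2)(1.574) = +0.373 V.

+0.373 V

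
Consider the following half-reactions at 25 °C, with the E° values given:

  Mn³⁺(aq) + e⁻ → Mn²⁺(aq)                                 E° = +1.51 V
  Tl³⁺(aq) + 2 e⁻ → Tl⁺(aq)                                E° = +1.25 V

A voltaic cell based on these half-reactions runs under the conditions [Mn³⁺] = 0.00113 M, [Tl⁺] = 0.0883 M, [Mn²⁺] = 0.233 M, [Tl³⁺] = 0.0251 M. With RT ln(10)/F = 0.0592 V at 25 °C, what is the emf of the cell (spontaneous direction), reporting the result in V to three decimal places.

+0.139 V

Mn³⁺/Mn²⁺ is the cathode (higher E°), Tl³⁺/Tl⁺ the anode: E°cell = +1.51 − (+1.25) = +0.26 V, n = 2.
Overall: 2 Mn³⁺(aq) + Tl⁺(aq) → 2 Mn²⁺(aq) + Tl³⁺(aq)
Q = [Mn²⁺]^2·[Tl³⁺] / ([Mn³⁺]^2·[Tl⁺]); log Q = 4.082.
E = E° − (0.0592/n) log Q = +0.26 − (0.0592/2)(4.082) = +0.139 V.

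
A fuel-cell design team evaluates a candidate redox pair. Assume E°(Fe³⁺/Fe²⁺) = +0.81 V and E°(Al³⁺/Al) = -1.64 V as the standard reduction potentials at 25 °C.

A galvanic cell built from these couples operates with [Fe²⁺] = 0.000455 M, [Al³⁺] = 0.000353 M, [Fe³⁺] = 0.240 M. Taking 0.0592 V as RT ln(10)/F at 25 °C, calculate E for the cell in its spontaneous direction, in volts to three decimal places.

+2.679 V

Fe³⁺/Fe²⁺ is the cathode (higher E°), Al³⁺/Al the anode: E°cell = +0.81 − (-1.64) = +2.45 V, n = 3.
Overall: 3 Fe³⁺(aq) + Al(s) → 3 Fe²⁺(aq) + Al³⁺(aq)
Q = [Fe²⁺]^3·[Al³⁺] / ([Fe³⁺]^3); log Q = -11.619.
E = E° − (0.0592/n) log Q = +2.45 − (0.0592/3)(-11.619) = +2.679 V.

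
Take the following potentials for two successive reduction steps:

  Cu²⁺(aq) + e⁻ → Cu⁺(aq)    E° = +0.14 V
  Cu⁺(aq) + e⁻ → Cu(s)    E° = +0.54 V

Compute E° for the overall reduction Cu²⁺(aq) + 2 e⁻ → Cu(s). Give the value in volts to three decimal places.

Since ΔG° = −nFE° is additive over sequential reductions, n₃E°₃ = n₁E°₁ + n₂E°₂.
E°₃ = (1×+0.14 + 1×+0.54) / 2 = (+0.680) / 2 = +0.340 V.

+0.340 V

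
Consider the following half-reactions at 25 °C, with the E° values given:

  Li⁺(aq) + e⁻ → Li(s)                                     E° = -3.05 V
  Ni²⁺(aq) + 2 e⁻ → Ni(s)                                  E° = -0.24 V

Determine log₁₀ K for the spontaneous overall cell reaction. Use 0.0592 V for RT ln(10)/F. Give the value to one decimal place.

94.9

Cathode: Ni²⁺/Ni; anode: Li⁺/Li. E°cell = +2.81 V, n = 2.
log K = nE°cell / 0.0592 = (2)(+2.81) / 0.0592 = 94.9.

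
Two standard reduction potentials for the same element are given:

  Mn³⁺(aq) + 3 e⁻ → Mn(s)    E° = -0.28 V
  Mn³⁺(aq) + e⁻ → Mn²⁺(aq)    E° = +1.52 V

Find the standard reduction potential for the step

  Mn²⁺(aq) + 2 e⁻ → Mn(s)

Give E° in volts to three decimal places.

Sequential free energies add, so n₃E°₃ = n₁E°₁ + n₂E°₂.
With n₃ = 3, and the known step contributing 1×(+1.52) V, the unknown satisfies 2·E° = 3×(-0.28) − 1×(+1.52) = -2.360.
E° = -2.360 / 2 = -1.180 V.

-1.180 V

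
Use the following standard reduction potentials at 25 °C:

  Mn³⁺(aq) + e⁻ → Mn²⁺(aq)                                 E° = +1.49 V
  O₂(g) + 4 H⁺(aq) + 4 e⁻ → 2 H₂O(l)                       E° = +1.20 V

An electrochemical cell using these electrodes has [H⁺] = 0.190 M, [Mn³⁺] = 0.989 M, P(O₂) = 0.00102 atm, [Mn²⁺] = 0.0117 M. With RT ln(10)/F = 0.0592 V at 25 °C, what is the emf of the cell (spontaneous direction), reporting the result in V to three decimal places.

+0.491 V

Mn³⁺/Mn²⁺ is the cathode (higher E°), O₂/H₂O the anode: E°cell = +1.49 − (+1.20) = +0.29 V, n = 4.
Overall: 4 Mn³⁺(aq) + 2 H₂O(l) → 4 Mn²⁺(aq) + O₂(g) + 4 H⁺(aq)
Q = [Mn²⁺]^4·P(O₂)·[H⁺]^4 / ([Mn³⁺]^4); log Q = -13.584.
E = E° − (0.0592/n) log Q = +0.29 − (0.0592/4)(-13.584) = +0.491 V.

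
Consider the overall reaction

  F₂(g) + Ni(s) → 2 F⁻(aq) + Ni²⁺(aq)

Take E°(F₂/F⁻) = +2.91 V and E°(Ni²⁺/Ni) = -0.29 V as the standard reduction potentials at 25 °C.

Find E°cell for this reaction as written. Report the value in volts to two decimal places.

The F₂/F⁻ couple has the higher reduction potential, so it is the cathode; Ni²⁺/Ni is oxidised at the anode.
E°cell = E°(cathode) − E°(anode) = (+2.91) − (-0.29) = +3.20 V.

+3.20 V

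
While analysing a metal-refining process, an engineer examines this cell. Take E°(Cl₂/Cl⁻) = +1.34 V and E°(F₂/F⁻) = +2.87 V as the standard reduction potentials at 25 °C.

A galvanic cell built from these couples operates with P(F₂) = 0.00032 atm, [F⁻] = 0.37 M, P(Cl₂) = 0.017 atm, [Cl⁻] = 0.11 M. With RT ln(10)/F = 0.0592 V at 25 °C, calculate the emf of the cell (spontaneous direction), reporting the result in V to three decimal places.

F₂/F⁻ is the cathode (higher E°), Cl₂/Cl⁻ the anode: E°cell = +2.87 − (+1.34) = +1.53 V, n = 2.
Overall: F₂(g) + 2 Cl⁻(aq) → 2 F⁻(aq) + Cl₂(g)
Q = [F⁻]^2·P(Cl₂) / (P(F₂)·[Cl⁻]^2); log Q = 2.779.
E = E° − (0.0592/n) log Q = +1.53 − (0.0592/2)(2.779) = +1.448 V.

+1.448 V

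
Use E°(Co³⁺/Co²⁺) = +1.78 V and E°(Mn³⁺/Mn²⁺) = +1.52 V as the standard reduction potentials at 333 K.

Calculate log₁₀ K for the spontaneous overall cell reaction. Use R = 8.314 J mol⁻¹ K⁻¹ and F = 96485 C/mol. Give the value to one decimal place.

3.9

Cathode: Co³⁺/Co²⁺; anode: Mn³⁺/Mn²⁺. E°cell = (+1.78) − (+1.52) = +0.26 V, with n = 1.
ΔG° = −nFE° = −RT ln K, so ln K = nFE°/(RT) = (1)(96485)(+0.26) / ((8.314)(333)) = 9.061.
log₁₀ K = 9.061 / ln 10 = 3.9.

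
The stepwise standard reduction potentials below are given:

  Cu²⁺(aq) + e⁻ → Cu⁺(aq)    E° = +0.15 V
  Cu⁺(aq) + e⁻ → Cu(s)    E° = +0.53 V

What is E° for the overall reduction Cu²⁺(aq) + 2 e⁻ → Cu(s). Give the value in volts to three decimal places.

+0.340 V

Since ΔG° = −nFE° is additive over sequential reductions, n₃E°₃ = n₁E°₁ + n₂E°₂.
E°₃ = (1×+0.15 + 1×+0.53) / 2 = (+0.680) / 2 = +0.340 V.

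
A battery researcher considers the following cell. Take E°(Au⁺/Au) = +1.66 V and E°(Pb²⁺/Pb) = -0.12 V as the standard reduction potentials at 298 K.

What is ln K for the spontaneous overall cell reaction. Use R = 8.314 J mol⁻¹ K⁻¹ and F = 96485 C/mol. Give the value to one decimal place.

Cathode: Au⁺/Au; anode: Pb²⁺/Pb. E°cell = (+1.66) − (-0.12) = +1.78 V, with n = 2.
ΔG° = −nFE° = −RT ln K, so ln K = nFE°/(RT) = (2)(96485)(+1.78) / ((8.314)(298)) = 138.638.

138.6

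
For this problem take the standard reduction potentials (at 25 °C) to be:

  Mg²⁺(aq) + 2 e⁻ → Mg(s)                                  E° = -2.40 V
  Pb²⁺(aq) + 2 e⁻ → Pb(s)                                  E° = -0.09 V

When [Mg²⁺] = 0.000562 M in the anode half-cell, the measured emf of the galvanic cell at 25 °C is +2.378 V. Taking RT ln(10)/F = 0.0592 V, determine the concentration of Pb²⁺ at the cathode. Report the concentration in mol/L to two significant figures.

0.11 M

Pb²⁺/Pb is the cathode, Mg²⁺/Mg the anode: E°cell = +2.31 V, n = 2.
Overall reaction: Pb²⁺(aq) + Mg(s) → Pb(s) + Mg²⁺(aq); Q = [Mg²⁺]^1/[Pb²⁺]^1.
From E = E° − (0.0592/n) log Q: log Q = (E° − E)·n/0.0592 = (+2.31 − (+2.378))·2/0.0592 = -2.2973.
So 1·log[Pb²⁺] = 1·log(0.000562) − log Q = -3.2503 − (-2.2973) = -0.9530; [Pb²⁺] = 10^(-0.9530) ≈ 0.11 M.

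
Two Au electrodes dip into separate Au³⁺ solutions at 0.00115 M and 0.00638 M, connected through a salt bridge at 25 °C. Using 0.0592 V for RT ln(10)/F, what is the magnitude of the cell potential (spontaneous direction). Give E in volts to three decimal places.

For a concentration cell E°cell = 0. The 0.00638 M side is the cathode (reduction is favoured where [Au³⁺] is higher).
With n = 3, E = −(0.0592/3) log([Au³⁺]ₐₙ/[Au³⁺]꜀ₐₜ) = −(0.0592/3) log(0.00115/0.00638) = −(0.0592/3)(-0.744) = +0.015 V.

+0.015 V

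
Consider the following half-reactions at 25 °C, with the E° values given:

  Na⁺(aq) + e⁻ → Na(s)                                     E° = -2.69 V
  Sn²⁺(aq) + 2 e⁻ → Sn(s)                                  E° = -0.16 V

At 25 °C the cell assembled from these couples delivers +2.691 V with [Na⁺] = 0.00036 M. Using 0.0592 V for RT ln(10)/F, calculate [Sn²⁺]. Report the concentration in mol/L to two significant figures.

0.036 M

Sn²⁺/Sn is the cathode, Na⁺/Na the anode: E°cell = +2.53 V, n = 2.
Overall reaction: Sn²⁺(aq) + 2 Na(s) → Sn(s) + 2 Na⁺(aq); Q = [Na⁺]^2/[Sn²⁺]^1.
From E = E° − (0.0592/n) log Q: log Q = (E° − E)·n/0.0592 = (+2.53 − (+2.691))·2/0.0592 = -5.4392.
So 1·log[Sn²⁺] = 2·log(0.00036) − log Q = -6.8874 − (-5.4392) = -1.4482; [Sn²⁺] = 10^(-1.4482) ≈ 0.036 M.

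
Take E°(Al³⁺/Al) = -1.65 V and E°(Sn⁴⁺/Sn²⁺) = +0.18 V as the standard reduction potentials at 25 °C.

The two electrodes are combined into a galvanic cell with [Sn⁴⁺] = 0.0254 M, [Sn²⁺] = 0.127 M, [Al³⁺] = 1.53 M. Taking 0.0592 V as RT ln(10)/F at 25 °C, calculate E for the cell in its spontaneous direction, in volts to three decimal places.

Sn⁴⁺/Sn²⁺ is the cathode (higher E°), Al³⁺/Al the anode: E°cell = +0.18 − (-1.65) = +1.83 V, n = 6.
Overall: 3 Sn⁴⁺(aq) + 2 Al(s) → 3 Sn²⁺(aq) + 2 Al³⁺(aq)
Q = [Sn²⁺]^3·[Al³⁺]^2 / ([Sn⁴⁺]^3); log Q = 2.466.
E = E° − (0.0592/n) log Q = +1.83 − (0.0592/6)(2.466) = +1.806 V.

+1.806 V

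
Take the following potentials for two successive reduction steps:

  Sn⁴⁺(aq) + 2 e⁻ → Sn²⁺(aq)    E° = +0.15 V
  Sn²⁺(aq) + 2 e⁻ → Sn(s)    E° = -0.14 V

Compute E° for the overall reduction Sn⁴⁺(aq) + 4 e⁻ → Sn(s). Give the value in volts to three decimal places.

Standard free energies of sequential steps add: ΔG°₃ = ΔG°₁ + ΔG°₂, so n₃E°₃ = n₁E°₁ + n₂E°₂.
E°₃ = (2×+0.15 + 2×-0.14) / 4 = (+0.020) / 4 = +0.005 V.

+0.005 V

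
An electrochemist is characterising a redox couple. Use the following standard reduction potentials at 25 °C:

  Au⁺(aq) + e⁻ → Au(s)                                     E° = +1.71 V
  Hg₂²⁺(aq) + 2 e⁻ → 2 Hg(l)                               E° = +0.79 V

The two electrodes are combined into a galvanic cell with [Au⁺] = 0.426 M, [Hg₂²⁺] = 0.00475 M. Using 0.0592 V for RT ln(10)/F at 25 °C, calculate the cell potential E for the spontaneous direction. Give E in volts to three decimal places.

Au⁺/Au is the cathode (higher E°), Hg₂²⁺/Hg the anode: E°cell = +1.71 − (+0.79) = +0.92 V, n = 2.
Overall: 2 Au⁺(aq) + 2 Hg(l) → 2 Au(s) + Hg₂²⁺(aq)
Q = [Hg₂²⁺] / ([Au⁺]^2); log Q = -1.582.
E = E° − (0.0592/n) log Q = +0.92 − (0.0592/2)(-1.582) = +0.967 V.

+0.967 V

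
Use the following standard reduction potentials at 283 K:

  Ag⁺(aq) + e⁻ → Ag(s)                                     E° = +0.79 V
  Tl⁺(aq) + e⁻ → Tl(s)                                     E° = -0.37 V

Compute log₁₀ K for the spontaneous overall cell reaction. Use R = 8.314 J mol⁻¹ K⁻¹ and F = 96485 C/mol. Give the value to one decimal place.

20.7

Cathode: Ag⁺/Ag; anode: Tl⁺/Tl. E°cell = (+0.79) − (-0.37) = +1.16 V, with n = 1.
ΔG° = −nFE° = −RT ln K, so ln K = nFE°/(RT) = (1)(96485)(+1.16) / ((8.314)(283)) = 47.569.
log₁₀ K = 47.569 / ln 10 = 20.7.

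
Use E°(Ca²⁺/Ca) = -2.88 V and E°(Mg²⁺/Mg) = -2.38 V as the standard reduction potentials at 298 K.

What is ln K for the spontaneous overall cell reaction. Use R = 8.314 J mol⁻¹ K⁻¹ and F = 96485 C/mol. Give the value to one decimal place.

38.9

Cathode: Mg²⁺/Mg; anode: Ca²⁺/Ca. E°cell = (-2.38) − (-2.88) = +0.50 V, with n = 2.
ΔG° = −nFE° = −RT ln K, so ln K = nFE°/(RT) = (2)(96485)(+0.50) / ((8.314)(298)) = 38.943.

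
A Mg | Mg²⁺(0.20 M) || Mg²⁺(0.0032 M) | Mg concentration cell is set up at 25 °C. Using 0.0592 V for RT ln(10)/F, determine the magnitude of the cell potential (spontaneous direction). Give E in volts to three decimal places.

+0.053 V

For a concentration cell E°cell = 0. The 0.20 M side is the cathode (reduction is favoured where [Mg²⁺] is higher).
With n = 2, E = −(0.0592/2) log([Mg²⁺]ₐₙ/[Mg²⁺]꜀ₐₜ) = −(0.0592/2) log(0.0032/0.2) = −(0.0592/2)(-1.796) = +0.053 V.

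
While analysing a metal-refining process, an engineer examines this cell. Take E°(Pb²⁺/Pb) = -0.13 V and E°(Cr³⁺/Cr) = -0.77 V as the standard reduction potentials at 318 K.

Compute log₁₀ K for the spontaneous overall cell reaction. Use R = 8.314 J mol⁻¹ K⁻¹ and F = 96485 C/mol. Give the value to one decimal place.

60.9

Cathode: Pb²⁺/Pb; anode: Cr³⁺/Cr. E°cell = (-0.13) − (-0.77) = +0.64 V, with n = 6.
ΔG° = −nFE° = −RT ln K, so ln K = nFE°/(RT) = (6)(96485)(+0.64) / ((8.314)(318)) = 140.137.
log₁₀ K = 140.137 / ln 10 = 60.9.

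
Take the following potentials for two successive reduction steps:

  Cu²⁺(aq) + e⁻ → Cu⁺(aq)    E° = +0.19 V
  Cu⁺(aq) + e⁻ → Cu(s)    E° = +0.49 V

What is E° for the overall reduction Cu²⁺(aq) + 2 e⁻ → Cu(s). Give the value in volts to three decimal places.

+0.340 V

Adding the free-energy changes (−nFE°) of the two steps gives −n₃FE°₃ = −n₁FE°₁ − n₂FE°₂.
E°₃ = (1×+0.19 + 1×+0.49) / 2 = (+0.680) / 2 = +0.340 V.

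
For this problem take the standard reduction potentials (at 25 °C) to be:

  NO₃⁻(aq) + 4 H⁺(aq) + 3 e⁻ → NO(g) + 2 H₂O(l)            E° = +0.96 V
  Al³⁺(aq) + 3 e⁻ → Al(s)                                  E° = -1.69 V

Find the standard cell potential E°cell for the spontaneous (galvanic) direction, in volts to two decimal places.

The NO₃⁻/NO couple has the higher reduction potential, so it is the cathode; Al³⁺/Al is oxidised at the anode.
E°cell = E°(cathode) − E°(anode) = (+0.96) − (-1.69) = +2.65 V.
Since E°cell > 0, the reaction is spontaneous under standard conditions.

+2.65 V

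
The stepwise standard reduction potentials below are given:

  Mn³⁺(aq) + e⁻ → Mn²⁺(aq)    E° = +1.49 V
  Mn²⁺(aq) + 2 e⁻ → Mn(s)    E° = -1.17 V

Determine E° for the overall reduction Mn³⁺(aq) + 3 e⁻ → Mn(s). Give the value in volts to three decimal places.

Since ΔG° = −nFE° is additive over sequential reductions, n₃E°₃ = n₁E°₁ + n₂E°₂.
E°₃ = (1×+1.49 + 2×-1.17) / 3 = (-0.850) / 3 = -0.283 V.

-0.283 V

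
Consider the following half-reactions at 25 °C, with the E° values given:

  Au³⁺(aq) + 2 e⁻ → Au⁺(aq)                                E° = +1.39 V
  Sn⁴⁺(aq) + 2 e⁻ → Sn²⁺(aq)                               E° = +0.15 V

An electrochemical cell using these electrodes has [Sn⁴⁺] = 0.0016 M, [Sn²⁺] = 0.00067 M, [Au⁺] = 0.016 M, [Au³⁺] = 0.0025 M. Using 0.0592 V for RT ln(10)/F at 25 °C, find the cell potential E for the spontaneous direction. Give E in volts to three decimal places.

+1.205 V

Au³⁺/Au⁺ is the cathode (higher E°), Sn⁴⁺/Sn²⁺ the anode: E°cell = +1.39 − (+0.15) = +1.24 V, n = 2.
Overall: Au³⁺(aq) + Sn²⁺(aq) → Au⁺(aq) + Sn⁴⁺(aq)
Q = [Au⁺]·[Sn⁴⁺] / ([Au³⁺]·[Sn²⁺]); log Q = 1.184.
E = E° − (0.0592/n) log Q = +1.24 − (0.0592/2)(1.184) = +1.205 V.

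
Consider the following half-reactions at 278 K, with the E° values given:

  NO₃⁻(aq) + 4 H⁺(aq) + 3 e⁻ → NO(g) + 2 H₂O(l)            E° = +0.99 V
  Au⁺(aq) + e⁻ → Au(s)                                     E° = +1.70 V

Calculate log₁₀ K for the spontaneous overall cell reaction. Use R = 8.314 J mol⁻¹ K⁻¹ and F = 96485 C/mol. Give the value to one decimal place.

Cathode: Au⁺/Au; anode: NO₃⁻/NO. E°cell = (+1.70) − (+0.99) = +0.71 V, with n = 3.
ΔG° = −nFE° = −RT ln K, so ln K = nFE°/(RT) = (3)(96485)(+0.71) / ((8.314)(278)) = 88.917.
log₁₀ K = 88.917 / ln 10 = 38.6.

38.6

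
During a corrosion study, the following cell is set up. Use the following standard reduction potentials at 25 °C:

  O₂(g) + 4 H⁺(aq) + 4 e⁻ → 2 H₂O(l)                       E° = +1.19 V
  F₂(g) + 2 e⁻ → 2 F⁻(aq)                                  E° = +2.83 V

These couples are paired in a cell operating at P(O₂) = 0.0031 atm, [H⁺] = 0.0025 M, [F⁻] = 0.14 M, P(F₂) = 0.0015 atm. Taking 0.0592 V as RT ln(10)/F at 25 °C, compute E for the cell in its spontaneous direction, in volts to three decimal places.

+1.798 V

F₂/F⁻ is the cathode (higher E°), O₂/H₂O the anode: E°cell = +2.83 − (+1.19) = +1.64 V, n = 4.
Overall: 2 F₂(g) + 2 H₂O(l) → 4 F⁻(aq) + O₂(g) + 4 H⁺(aq)
Q = [F⁻]^4·P(O₂)·[H⁺]^4 / (P(F₂)^2); log Q = -10.685.
E = E° − (0.0592/n) log Q = +1.64 − (0.0592/4)(-10.685) = +1.798 V.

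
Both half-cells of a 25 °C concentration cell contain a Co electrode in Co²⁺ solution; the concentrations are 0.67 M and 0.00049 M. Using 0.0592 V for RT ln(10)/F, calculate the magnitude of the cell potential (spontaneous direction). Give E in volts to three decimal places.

For a concentration cell E°cell = 0. The 0.67 M side is the cathode (reduction is favoured where [Co²⁺] is higher).
With n = 2, E = −(0.0592/2) log([Co²⁺]ₐₙ/[Co²⁺]꜀ₐₜ) = −(0.0592/2) log(0.00049/0.67) = −(0.0592/2)(-3.136) = +0.093 V.

+0.093 V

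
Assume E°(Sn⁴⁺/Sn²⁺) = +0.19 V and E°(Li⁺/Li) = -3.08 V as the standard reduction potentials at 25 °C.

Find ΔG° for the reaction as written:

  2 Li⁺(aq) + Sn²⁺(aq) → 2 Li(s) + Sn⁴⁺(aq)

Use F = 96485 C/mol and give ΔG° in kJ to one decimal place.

As written, Li⁺/Li is reduced (cathode) and Sn⁴⁺/Sn²⁺ is oxidised (anode), so E°cell = (-3.08) − (+0.19) = -3.27 V.
Balancing electrons gives n = 2.
ΔG° = −nFE° = −(2)(96485)(-3.27) = 631,012 J = +631.0 kJ.

+631.0 kJ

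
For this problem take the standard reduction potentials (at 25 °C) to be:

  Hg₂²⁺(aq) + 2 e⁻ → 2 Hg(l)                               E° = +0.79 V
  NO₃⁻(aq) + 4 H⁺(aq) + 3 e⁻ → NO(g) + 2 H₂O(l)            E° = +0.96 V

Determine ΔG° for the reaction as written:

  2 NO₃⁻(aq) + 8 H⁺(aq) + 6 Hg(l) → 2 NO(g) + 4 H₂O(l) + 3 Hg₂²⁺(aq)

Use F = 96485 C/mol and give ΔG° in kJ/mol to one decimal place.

-98.4 kJ/mol

As written, NO₃⁻/NO is reduced (cathode) and Hg₂²⁺/Hg is oxidised (anode), so E°cell = (+0.96) − (+0.79) = +0.17 V.
Balancing electrons gives n = 6.
ΔG° = −nFE° = −(6)(96485)(+0.17) = -98,415 J = -98.4 kJ/mol.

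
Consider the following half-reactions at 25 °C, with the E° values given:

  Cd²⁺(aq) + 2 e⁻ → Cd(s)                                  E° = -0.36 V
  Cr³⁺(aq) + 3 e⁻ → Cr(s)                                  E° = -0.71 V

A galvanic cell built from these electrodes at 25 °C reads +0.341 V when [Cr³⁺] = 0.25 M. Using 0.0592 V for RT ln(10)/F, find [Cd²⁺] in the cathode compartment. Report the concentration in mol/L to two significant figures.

Cd²⁺/Cd is the cathode, Cr³⁺/Cr the anode: E°cell = +0.35 V, n = 6.
Overall reaction: 3 Cd²⁺(aq) + 2 Cr(s) → 3 Cd(s) + 2 Cr³⁺(aq); Q = [Cr³⁺]^2/[Cd²⁺]^3.
From E = E° − (0.0592/n) log Q: log Q = (E° − E)·n/0.0592 = (+0.35 − (+0.341))·6/0.0592 = 0.9122.
So 3·log[Cd²⁺] = 2·log(0.25) − log Q = -1.2041 − (0.9122) = -2.1163; log[Cd²⁺] = -2.1163 / 3 = -0.7054; [Cd²⁺] = 10^(-0.7054) ≈ 0.20 M.

0.20 M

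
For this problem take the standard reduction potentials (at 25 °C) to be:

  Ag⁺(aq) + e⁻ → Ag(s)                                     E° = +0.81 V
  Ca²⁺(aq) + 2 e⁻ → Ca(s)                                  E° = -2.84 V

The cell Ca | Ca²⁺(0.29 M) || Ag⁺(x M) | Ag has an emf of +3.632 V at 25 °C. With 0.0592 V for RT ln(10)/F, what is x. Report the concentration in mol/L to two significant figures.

Ag⁺/Ag is the cathode, Ca²⁺/Ca the anode: E°cell = +3.65 V, n = 2.
Overall reaction: 2 Ag⁺(aq) + Ca(s) → 2 Ag(s) + Ca²⁺(aq); Q = [Ca²⁺]^1/[Ag⁺]^2.
From E = E° − (0.0592/n) log Q: log Q = (E° − E)·n/0.0592 = (+3.65 − (+3.632))·2/0.0592 = 0.6081.
So 2·log[Ag⁺] = 1·log(0.29) − log Q = -0.5376 − (0.6081) = -1.1457; log[Ag⁺] = -1.1457 / 2 = -0.5728; [Ag⁺] = 10^(-0.5728) ≈ 0.27 M.

0.27 M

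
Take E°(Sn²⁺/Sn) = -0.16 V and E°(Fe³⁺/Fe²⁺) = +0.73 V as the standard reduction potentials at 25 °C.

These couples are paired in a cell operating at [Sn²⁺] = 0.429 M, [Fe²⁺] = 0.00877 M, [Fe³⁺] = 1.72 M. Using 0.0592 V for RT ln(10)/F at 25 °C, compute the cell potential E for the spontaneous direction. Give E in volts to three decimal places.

Fe³⁺/Fe²⁺ is the cathode (higher E°), Sn²⁺/Sn the anode: E°cell = +0.73 − (-0.16) = +0.89 V, n = 2.
Overall: 2 Fe³⁺(aq) + Sn(s) → 2 Fe²⁺(aq) + Sn²⁺(aq)
Q = [Fe²⁺]^2·[Sn²⁺] / ([Fe³⁺]^2); log Q = -4.953.
E = E° − (0.0592/n) log Q = +0.89 − (0.0592/2)(-4.953) = +1.037 V.

+1.037 V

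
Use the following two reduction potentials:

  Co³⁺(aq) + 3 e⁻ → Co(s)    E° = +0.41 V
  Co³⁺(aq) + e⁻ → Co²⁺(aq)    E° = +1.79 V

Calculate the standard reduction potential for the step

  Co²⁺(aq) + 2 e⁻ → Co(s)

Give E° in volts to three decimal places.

Sequential free energies add, so n₃E°₃ = n₁E°₁ + n₂E°₂.
With n₃ = 3, and the known step contributing 1×(+1.79) V, the unknown satisfies 2·E° = 3×(+0.41) − 1×(+1.79) = -0.560.
E° = -0.560 / 2 = -0.280 V.

-0.280 V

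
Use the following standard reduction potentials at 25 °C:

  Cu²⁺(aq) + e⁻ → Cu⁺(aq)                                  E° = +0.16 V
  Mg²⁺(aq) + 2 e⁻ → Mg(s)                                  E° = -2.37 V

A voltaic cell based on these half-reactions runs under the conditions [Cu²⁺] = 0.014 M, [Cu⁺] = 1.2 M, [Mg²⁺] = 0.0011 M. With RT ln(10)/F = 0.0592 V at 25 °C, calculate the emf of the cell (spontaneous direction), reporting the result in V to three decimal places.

+2.503 V

Cu²⁺/Cu⁺ is the cathode (higher E°), Mg²⁺/Mg the anode: E°cell = +0.16 − (-2.37) = +2.53 V, n = 2.
Overall: 2 Cu²⁺(aq) + Mg(s) → 2 Cu⁺(aq) + Mg²⁺(aq)
Q = [Cu⁺]^2·[Mg²⁺] / ([Cu²⁺]^2); log Q = 0.907.
E = E° − (0.0592/n) log Q = +2.53 − (0.0592/2)(0.907) = +2.503 V.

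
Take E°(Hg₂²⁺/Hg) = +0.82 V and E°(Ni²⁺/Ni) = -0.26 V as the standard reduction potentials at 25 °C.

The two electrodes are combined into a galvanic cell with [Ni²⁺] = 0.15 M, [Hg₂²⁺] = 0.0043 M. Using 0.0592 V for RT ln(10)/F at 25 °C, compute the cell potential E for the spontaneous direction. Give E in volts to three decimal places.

Hg₂²⁺/Hg is the cathode (higher E°), Ni²⁺/Ni the anode: E°cell = +0.82 − (-0.26) = +1.08 V, n = 2.
Overall: Hg₂²⁺(aq) + Ni(s) → 2 Hg(l) + Ni²⁺(aq)
Q = [Ni²⁺] / ([Hg₂²⁺]); log Q = 1.543.
E = E° − (0.0592/n) log Q = +1.08 − (0.0592/2)(1.543) = +1.034 V.

+1.034 V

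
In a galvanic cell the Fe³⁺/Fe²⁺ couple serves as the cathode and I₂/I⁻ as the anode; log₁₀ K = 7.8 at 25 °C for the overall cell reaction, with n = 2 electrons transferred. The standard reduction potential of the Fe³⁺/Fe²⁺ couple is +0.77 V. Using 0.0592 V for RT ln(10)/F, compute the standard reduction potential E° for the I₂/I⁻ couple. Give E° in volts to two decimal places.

+0.54 V

E°cell = (0.0592/n)·log K = (0.0592/2)(7.8) = +0.231 V.
Since Fe³⁺/Fe²⁺ is the cathode and I₂/I⁻ the anode, E°cell = E°(Fe³⁺/Fe²⁺) − E°(I₂/I⁻).
So E°(I₂/I⁻) = E°(Fe³⁺/Fe²⁺) − E°cell = (+0.77) − (+0.231) = +0.54 V.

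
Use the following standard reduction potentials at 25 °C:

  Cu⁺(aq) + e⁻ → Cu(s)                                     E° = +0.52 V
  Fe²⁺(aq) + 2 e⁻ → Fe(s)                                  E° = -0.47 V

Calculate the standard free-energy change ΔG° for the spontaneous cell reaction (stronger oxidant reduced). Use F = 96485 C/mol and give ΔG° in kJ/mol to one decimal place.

Cu⁺/Cu (E° = +0.52 V) is the cathode; Fe²⁺/Fe (E° = -0.47 V) is the anode, so E°cell = +0.99 V.
Balancing electrons gives n = 2 (lcm of 1 and 2).
ΔG° = −nFE° = −(2)(96485)(+0.99) = -191,040 J = -191.0 kJ/mol.

-191.0 kJ/mol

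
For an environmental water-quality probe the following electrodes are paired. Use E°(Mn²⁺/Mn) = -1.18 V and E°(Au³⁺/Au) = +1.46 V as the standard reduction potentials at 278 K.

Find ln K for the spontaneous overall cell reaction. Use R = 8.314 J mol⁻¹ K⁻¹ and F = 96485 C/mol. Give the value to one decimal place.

Cathode: Au³⁺/Au; anode: Mn²⁺/Mn. E°cell = (+1.46) − (-1.18) = +2.64 V, with n = 6.
ΔG° = −nFE° = −RT ln K, so ln K = nFE°/(RT) = (6)(96485)(+2.64) / ((8.314)(278)) = 661.242.

661.2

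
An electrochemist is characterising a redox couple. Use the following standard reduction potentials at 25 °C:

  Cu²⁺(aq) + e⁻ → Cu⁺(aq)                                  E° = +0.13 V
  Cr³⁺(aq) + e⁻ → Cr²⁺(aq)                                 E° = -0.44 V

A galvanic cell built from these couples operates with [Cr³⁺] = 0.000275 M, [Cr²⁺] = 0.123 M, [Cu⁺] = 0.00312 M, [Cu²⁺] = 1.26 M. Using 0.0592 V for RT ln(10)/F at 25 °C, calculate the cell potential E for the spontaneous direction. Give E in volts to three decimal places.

Cu²⁺/Cu⁺ is the cathode (higher E°), Cr³⁺/Cr²⁺ the anode: E°cell = +0.13 − (-0.44) = +0.57 V, n = 1.
Overall: Cu²⁺(aq) + Cr²⁺(aq) → Cu⁺(aq) + Cr³⁺(aq)
Q = [Cu⁺]·[Cr³⁺] / ([Cu²⁺]·[Cr²⁺]); log Q = -5.257.
E = E° − (0.0592/n) log Q = +0.57 − (0.0592/1)(-5.257) = +0.881 V.

+0.881 V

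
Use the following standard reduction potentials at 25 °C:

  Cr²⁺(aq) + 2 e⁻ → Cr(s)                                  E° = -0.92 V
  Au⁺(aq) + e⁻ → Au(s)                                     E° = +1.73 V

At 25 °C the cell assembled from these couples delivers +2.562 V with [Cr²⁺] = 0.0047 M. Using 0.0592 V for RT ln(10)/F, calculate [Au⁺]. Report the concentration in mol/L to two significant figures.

0.0022 M

Au⁺/Au is the cathode, Cr²⁺/Cr the anode: E°cell = +2.65 V, n = 2.
Overall reaction: 2 Au⁺(aq) + Cr(s) → 2 Au(s) + Cr²⁺(aq); Q = [Cr²⁺]^1/[Au⁺]^2.
From E = E° − (0.0592/n) log Q: log Q = (E° − E)·n/0.0592 = (+2.65 − (+2.562))·2/0.0592 = 2.9730.
So 2·log[Au⁺] = 1·log(0.0047) − log Q = -2.3279 − (2.9730) = -5.3009; log[Au⁺] = -5.3009 / 2 = -2.6505; [Au⁺] = 10^(-2.6505) ≈ 0.0022 M.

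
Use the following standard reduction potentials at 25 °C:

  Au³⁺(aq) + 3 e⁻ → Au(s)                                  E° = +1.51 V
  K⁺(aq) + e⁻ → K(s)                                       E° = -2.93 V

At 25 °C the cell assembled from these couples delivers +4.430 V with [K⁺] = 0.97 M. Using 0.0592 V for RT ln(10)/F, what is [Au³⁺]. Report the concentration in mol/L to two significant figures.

0.28 M

Au³⁺/Au is the cathode, K⁺/K the anode: E°cell = +4.44 V, n = 3.
Overall reaction: Au³⁺(aq) + 3 K(s) → Au(s) + 3 K⁺(aq); Q = [K⁺]^3/[Au³⁺]^1.
From E = E° − (0.0592/n) log Q: log Q = (E° − E)·n/0.0592 = (+4.44 − (+4.430))·3/0.0592 = 0.5068.
So 1·log[Au³⁺] = 3·log(0.97) − log Q = -0.0397 − (0.5068) = -0.5465; [Au³⁺] = 10^(-0.5465) ≈ 0.28 M.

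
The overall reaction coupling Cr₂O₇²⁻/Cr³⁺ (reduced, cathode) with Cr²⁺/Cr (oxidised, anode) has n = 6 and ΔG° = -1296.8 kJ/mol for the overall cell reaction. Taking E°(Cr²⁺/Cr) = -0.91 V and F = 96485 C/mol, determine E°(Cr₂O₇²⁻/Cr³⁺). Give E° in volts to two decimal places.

E°cell = −ΔG°/(nF) = −(-1296.8×10³)/((6)(96485)) = +2.240 V.
Since Cr₂O₇²⁻/Cr³⁺ is the cathode and Cr²⁺/Cr the anode, E°cell = E°(Cr₂O₇²⁻/Cr³⁺) − E°(Cr²⁺/Cr).
So E°(Cr₂O₇²⁻/Cr³⁺) = E°cell + E°(Cr²⁺/Cr) = +2.240 + (-0.91) = +1.33 V.

+1.33 V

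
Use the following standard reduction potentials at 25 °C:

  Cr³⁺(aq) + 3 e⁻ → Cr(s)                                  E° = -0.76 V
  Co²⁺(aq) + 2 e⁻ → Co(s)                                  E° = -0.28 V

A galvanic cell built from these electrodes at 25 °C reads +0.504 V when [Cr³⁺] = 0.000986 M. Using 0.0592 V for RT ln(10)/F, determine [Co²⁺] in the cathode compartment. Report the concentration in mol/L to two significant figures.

Co²⁺/Co is the cathode, Cr³⁺/Cr the anode: E°cell = +0.48 V, n = 6.
Overall reaction: 3 Co²⁺(aq) + 2 Cr(s) → 3 Co(s) + 2 Cr³⁺(aq); Q = [Cr³⁺]^2/[Co²⁺]^3.
From E = E° − (0.0592/n) log Q: log Q = (E° − E)·n/0.0592 = (+0.48 − (+0.504))·6/0.0592 = -2.4324.
So 3·log[Co²⁺] = 2·log(0.000986) − log Q = -6.0122 − (-2.4324) = -3.5798; log[Co²⁺] = -3.5798 / 3 = -1.1933; [Co²⁺] = 10^(-1.1933) ≈ 0.064 M.

0.064 M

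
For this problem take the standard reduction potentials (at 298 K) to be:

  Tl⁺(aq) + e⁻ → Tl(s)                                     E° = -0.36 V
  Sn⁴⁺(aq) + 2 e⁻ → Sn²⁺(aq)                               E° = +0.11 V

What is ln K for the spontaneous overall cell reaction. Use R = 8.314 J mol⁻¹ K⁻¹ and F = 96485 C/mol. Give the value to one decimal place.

36.6

Cathode: Sn⁴⁺/Sn²⁺; anode: Tl⁺/Tl. E°cell = (+0.11) − (-0.36) = +0.47 V, with n = 2.
ΔG° = −nFE° = −RT ln K, so ln K = nFE°/(RT) = (2)(96485)(+0.47) / ((8.314)(298)) = 36.607.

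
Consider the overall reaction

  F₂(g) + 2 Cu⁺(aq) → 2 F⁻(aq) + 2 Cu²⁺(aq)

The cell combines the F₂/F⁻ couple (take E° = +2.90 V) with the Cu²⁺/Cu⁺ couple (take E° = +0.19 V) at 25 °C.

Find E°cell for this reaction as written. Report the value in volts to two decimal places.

The F₂/F⁻ couple has the higher reduction potential, so it is the cathode; Cu²⁺/Cu⁺ is oxidised at the anode.
E°cell = E°(cathode) − E°(anode) = (+2.90) − (+0.19) = +2.71 V.

+2.71 V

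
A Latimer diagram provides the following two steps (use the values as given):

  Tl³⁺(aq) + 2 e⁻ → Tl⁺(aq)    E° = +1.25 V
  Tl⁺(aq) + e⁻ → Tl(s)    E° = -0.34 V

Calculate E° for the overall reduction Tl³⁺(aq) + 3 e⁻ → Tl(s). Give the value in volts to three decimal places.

Adding the free-energy changes (−nFE°) of the two steps gives −n₃FE°₃ = −n₁FE°₁ − n₂FE°₂.
E°₃ = (2×+1.25 + 1×-0.34) / 3 = (+2.160) / 3 = +0.720 V.

+0.720 V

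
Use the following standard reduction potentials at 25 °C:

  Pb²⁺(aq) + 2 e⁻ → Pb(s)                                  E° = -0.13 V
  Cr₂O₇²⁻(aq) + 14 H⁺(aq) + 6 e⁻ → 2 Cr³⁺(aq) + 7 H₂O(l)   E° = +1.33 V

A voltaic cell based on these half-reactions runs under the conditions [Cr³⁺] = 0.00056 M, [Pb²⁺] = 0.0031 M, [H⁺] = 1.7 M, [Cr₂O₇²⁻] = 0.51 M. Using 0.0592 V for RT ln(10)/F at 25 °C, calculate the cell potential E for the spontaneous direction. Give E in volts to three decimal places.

+1.627 V

Cr₂O₇²⁻/Cr³⁺ is the cathode (higher E°), Pb²⁺/Pb the anode: E°cell = +1.33 − (-0.13) = +1.46 V, n = 6.
Overall: Cr₂O₇²⁻(aq) + 14 H⁺(aq) + 3 Pb(s) → 2 Cr³⁺(aq) + 7 H₂O(l) + 3 Pb²⁺(aq)
Q = [Cr³⁺]^2·[Pb²⁺]^3 / ([Cr₂O₇²⁻]·[H⁺]^14); log Q = -16.963.
E = E° − (0.0592/n) log Q = +1.46 − (0.0592/6)(-16.963) = +1.627 V.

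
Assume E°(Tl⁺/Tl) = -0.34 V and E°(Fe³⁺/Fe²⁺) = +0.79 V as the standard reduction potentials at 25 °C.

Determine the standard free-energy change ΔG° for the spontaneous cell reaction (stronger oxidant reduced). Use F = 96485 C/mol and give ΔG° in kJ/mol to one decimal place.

-109.0 kJ/mol

Fe³⁺/Fe²⁺ (E° = +0.79 V) is the cathode; Tl⁺/Tl (E° = -0.34 V) is the anode, so E°cell = +1.13 V.
Balancing electrons gives n = 1 (lcm of 1 and 1).
ΔG° = −nFE° = −(1)(96485)(+1.13) = -109,028 J = -109.0 kJ/mol.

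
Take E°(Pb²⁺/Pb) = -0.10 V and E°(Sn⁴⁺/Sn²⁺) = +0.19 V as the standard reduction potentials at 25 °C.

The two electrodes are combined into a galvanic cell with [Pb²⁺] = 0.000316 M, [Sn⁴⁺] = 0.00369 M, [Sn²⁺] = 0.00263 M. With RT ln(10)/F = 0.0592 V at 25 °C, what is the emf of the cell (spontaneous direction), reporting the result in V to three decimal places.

Sn⁴⁺/Sn²⁺ is the cathode (higher E°), Pb²⁺/Pb the anode: E°cell = +0.19 − (-0.10) = +0.29 V, n = 2.
Overall: Sn⁴⁺(aq) + Pb(s) → Sn²⁺(aq) + Pb²⁺(aq)
Q = [Sn²⁺]·[Pb²⁺] / ([Sn⁴⁺]); log Q = -3.647.
E = E° − (0.0592/n) log Q = +0.29 − (0.0592/2)(-3.647) = +0.398 V.

+0.398 V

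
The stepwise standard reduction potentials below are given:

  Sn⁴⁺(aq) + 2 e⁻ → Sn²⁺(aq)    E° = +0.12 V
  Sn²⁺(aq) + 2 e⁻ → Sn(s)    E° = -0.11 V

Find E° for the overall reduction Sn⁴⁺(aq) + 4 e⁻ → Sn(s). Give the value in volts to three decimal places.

Adding the free-energy changes (−nFE°) of the two steps gives −n₃FE°₃ = −n₁FE°₁ − n₂FE°₂.
E°₃ = (2×+0.12 + 2×-0.11) / 4 = (+0.020) / 4 = +0.005 V.

+0.005 V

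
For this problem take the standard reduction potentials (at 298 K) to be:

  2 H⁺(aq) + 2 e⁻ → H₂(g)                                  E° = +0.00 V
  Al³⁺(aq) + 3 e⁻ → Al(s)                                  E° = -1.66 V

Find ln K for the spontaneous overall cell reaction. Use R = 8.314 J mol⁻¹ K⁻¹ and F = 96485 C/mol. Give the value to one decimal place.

Cathode: H⁺/H₂; anode: Al³⁺/Al. E°cell = (+0.00) − (-1.66) = +1.66 V, with n = 6.
ΔG° = −nFE° = −RT ln K, so ln K = nFE°/(RT) = (6)(96485)(+1.66) / ((8.314)(298)) = 387.876.

387.9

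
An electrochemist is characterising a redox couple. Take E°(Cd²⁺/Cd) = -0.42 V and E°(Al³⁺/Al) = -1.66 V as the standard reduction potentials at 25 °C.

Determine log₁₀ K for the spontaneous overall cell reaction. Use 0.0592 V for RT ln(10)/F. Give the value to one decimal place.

125.7

Cathode: Cd²⁺/Cd; anode: Al³⁺/Al. E°cell = +1.24 V, n = 6.
log K = nE°cell / 0.0592 = (6)(+1.24) / 0.0592 = 125.7.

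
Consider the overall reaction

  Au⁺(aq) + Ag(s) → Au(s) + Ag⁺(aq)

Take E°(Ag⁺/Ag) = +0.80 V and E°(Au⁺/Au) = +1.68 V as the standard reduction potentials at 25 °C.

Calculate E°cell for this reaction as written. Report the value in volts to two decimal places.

The Au⁺/Au couple has the higher reduction potential, so it is the cathode; Ag⁺/Ag is oxidised at the anode.
E°cell = E°(cathode) − E°(anode) = (+1.68) − (+0.80) = +0.88 V.
Since E°cell > 0, the reaction is spontaneous under standard conditions.

+0.88 V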